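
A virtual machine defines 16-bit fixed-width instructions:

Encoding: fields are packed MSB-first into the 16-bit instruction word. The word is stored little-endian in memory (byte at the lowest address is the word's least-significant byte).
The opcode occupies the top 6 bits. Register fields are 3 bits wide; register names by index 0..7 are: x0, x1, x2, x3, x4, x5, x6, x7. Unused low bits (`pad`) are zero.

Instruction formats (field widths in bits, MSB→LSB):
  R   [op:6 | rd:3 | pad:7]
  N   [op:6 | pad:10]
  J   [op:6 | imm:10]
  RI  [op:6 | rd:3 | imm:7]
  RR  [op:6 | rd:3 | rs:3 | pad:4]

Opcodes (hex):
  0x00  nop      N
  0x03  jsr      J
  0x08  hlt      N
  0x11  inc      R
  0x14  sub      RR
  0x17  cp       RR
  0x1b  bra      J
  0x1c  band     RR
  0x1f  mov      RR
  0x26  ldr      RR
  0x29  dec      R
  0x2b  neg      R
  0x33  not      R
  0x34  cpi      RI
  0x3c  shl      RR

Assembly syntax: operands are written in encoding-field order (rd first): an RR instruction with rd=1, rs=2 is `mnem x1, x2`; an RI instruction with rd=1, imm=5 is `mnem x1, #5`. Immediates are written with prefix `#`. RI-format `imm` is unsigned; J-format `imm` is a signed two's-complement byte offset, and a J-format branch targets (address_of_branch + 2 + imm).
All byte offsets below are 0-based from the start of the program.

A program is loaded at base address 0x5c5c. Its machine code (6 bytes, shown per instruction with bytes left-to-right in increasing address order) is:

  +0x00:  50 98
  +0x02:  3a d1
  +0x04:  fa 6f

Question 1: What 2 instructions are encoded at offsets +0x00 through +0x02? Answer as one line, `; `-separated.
off 0x00: read 50 98 as little → 0x9850
  opcode bits[15:10]=0x26: ldr/RR
  rd@[9:7]=0x0 ⇒ x0
  rs@[6:4]=0x5 ⇒ x5
off 0x02: read 3a d1 as little → 0xd13a
  opcode bits[15:10]=0x34: cpi/RI
  rd@[9:7]=0x2 ⇒ x2
  imm@[6:0]=0x3a ⇒ #58

ldr x0, x5; cpi x2, #58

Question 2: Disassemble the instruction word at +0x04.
+0x04: fa 6f ⇒ word 0x6ffa (little)
  op=0x6ffa>>10=0x1b ⇒ bra (J)
  [9:0] imm=1018 (s10→-6) = #-6

bra #-6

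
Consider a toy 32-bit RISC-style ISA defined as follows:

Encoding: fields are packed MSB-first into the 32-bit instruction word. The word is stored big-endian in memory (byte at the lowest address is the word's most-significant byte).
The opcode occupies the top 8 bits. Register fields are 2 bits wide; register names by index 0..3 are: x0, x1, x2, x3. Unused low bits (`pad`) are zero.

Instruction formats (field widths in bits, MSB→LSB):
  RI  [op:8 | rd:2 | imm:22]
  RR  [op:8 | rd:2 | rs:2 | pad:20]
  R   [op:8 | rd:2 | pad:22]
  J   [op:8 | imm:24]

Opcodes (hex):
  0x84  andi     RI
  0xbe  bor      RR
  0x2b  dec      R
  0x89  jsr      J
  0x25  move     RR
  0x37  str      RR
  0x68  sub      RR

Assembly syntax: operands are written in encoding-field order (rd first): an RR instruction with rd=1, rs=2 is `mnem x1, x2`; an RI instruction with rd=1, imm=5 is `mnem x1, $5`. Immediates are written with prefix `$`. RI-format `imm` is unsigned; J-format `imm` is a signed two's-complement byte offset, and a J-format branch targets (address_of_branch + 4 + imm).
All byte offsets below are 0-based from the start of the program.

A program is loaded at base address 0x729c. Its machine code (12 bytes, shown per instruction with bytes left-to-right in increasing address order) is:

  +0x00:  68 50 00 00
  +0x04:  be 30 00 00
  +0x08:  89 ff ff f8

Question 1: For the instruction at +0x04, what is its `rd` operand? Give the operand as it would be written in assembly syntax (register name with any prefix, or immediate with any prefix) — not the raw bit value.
x0

[04] be 30 00 00 → 0xbe300000
  opcode bits[31:24]=0xbe: bor/RR
  rd: (w>>22)&0x3=0x0 → x0
  rs: (w>>20)&0x3=0x3 → x3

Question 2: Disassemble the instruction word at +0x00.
sub x1, x1

[00] 68 50 00 00 → 0x68500000
  op=0x68500000>>24=0x68 ⇒ sub (RR)
  rd: (w>>22)&0x3=0x1 → x1
  rs: (w>>20)&0x3=0x1 → x1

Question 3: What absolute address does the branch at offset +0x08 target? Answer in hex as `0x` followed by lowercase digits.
0x72a0

[08] 89 ff ff f8 → 0x89fffff8
  opcode bits[31:24]=0x89: jsr/J
  imm: (w>>0)&0xffffff=0xfffff8 (s24→-8) → $-8
  target = base 0x729c + off 0x08 + 4 + imm -8 = 0x72a0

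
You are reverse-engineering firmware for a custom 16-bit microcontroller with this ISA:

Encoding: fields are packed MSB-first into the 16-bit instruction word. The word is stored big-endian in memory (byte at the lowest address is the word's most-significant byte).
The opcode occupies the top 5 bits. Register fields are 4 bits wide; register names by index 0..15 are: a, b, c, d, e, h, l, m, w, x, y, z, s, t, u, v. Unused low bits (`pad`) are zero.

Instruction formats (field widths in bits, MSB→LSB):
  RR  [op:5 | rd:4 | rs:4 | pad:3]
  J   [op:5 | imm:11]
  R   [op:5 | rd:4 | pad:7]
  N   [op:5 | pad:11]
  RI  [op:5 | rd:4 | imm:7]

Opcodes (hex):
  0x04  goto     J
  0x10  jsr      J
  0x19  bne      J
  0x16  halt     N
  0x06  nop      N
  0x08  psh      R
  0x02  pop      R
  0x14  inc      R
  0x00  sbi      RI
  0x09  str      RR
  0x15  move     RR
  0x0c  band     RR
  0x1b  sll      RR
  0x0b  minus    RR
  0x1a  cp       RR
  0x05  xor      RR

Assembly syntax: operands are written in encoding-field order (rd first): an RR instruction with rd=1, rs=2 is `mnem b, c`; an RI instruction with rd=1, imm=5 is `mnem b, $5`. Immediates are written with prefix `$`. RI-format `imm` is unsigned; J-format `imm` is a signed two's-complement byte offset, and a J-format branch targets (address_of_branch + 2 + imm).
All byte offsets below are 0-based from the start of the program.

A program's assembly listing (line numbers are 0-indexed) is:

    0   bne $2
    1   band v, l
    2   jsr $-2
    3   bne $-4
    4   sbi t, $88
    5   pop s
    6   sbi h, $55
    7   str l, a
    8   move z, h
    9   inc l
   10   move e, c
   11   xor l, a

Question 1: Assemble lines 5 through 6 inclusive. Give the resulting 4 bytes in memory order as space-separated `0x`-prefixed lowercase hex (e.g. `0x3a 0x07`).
5. pop fields op=0x2:5|rd=12:4|pad=0:7 → word 1600h → 16 00
6. sbi fields op=0x0:5|rd=5:4|imm=55:7 → word 02b7h → 02 b7

0x16 0x00 0x02 0xb7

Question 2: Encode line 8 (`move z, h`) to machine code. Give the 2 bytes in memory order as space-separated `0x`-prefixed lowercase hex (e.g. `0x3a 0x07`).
0xad 0xa8

L8: move op=0x15:5|rd=11:4|rs=5:4|pad=0:3 ⇒ 0xada8 ⇒ big ad a8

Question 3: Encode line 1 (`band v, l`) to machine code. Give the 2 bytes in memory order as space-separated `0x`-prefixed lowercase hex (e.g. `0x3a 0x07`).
0x67 0xb0

line 1 (band): pack op=0xc:5|rd=15:4|rs=6:4|pad=0:3 = 0x67b0; big→ 67 b0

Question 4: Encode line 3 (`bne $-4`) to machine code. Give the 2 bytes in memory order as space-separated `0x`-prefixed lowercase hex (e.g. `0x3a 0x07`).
line 3 (bne): pack op=0x19:5|imm=-4:11 = 0xcffc; big→ cf fc

0xcf 0xfc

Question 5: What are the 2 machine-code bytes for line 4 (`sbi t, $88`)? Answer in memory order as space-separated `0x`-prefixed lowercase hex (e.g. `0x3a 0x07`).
line 4 (sbi): pack op=0x0:5|rd=13:4|imm=88:7 = 0x06d8; big→ 06 d8

0x06 0xd8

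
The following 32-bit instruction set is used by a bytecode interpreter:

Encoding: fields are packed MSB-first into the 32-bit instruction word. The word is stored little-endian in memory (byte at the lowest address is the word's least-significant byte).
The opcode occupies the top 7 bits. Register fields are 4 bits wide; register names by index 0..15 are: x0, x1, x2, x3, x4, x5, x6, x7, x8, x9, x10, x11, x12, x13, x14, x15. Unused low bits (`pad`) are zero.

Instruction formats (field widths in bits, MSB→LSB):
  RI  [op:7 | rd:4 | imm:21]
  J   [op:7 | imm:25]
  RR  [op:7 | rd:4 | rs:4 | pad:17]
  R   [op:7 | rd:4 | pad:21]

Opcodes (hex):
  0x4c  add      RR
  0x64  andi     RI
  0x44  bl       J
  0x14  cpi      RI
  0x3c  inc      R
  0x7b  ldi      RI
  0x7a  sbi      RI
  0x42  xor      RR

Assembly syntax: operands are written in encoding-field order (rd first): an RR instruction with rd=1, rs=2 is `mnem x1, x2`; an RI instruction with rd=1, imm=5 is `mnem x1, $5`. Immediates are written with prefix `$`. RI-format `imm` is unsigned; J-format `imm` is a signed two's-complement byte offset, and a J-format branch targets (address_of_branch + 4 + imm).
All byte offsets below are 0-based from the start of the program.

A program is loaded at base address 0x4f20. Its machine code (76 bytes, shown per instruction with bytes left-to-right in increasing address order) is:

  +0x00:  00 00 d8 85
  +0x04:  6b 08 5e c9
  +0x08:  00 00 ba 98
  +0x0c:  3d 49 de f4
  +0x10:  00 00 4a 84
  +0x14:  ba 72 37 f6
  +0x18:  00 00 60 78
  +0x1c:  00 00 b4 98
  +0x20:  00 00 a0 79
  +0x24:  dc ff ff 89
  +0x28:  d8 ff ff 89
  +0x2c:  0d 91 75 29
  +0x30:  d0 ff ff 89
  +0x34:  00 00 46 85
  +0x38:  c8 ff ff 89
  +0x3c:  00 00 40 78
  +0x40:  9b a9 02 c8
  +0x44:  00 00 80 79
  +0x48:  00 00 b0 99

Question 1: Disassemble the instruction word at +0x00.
xor x14, x12

@+00  little-endian(00 00 d8 85) = 0x85d80000
  top 7b → 0x42 → xor [RR]
  rd@[24:21]=0xe ⇒ x14
  rs@[20:17]=0xc ⇒ x12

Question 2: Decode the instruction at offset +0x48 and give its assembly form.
+0x48: 00 00 b0 99 ⇒ word 0x99b00000 (little)
  op=0x99b00000>>25=0x4c ⇒ add (RR)
  rd@[24:21]=0xd ⇒ x13
  rs@[20:17]=0x8 ⇒ x8

add x13, x8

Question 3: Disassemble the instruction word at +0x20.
[20] 00 00 a0 79 → 0x79a00000
  top 7b → 0x3c → inc [R]
  rd: (w>>21)&0xf=0xd → x13

inc x13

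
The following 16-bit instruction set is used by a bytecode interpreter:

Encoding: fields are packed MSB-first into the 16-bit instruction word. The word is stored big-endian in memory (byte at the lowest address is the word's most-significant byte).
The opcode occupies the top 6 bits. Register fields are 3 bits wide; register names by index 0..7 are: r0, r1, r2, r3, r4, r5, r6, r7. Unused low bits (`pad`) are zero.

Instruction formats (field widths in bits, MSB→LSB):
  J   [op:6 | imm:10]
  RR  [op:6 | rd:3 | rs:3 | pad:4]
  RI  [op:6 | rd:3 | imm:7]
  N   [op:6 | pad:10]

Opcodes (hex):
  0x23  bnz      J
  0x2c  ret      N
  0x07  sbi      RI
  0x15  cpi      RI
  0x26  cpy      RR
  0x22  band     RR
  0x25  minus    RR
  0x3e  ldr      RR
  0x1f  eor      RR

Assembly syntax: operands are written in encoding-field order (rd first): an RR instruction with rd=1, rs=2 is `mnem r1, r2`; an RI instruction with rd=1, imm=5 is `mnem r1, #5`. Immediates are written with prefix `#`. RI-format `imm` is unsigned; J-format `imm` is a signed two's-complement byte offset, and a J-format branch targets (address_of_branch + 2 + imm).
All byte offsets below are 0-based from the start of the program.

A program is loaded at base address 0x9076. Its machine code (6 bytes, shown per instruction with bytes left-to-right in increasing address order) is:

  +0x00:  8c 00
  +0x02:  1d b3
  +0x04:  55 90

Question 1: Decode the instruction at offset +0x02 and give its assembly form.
off 0x02: read 1d b3 as big → 0x1db3
  opcode bits[15:10]=0x7: sbi/RI
  rd@[9:7]=0x3 ⇒ r3
  imm@[6:0]=0x33 ⇒ #51

sbi r3, #51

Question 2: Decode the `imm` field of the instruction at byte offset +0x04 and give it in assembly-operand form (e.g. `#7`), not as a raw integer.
#16

+0x04: 55 90 ⇒ word 0x5590 (big)
  top 6b → 0x15 → cpi [RI]
  rd: (w>>7)&0x7=0x3 → r3
  imm: (w>>0)&0x7f=0x10 → #16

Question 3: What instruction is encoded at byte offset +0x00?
bnz #0

off 0x00: read 8c 00 as big → 0x8c00
  opcode bits[15:10]=0x23: bnz/J
  imm@[9:0]=0x0 ⇒ #0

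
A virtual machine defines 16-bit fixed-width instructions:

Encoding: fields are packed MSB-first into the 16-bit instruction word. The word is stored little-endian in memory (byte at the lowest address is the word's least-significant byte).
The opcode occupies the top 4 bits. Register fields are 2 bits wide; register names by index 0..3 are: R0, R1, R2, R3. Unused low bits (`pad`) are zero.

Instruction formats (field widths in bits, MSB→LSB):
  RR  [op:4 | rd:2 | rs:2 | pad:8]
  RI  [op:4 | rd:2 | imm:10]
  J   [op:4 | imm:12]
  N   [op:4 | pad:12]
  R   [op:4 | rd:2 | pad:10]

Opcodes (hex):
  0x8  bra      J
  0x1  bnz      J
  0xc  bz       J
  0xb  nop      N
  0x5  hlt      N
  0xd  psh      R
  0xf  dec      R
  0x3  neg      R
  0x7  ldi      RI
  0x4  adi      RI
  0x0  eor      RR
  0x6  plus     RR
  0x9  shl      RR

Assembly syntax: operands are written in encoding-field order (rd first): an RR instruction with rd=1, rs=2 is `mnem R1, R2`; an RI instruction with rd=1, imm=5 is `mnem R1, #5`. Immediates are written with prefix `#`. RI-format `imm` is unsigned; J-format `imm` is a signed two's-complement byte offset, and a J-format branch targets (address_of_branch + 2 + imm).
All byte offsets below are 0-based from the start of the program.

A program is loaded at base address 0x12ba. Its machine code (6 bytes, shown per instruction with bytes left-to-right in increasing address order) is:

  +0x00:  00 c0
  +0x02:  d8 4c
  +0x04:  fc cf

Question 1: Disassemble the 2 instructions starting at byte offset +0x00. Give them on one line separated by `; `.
@+00  little-endian(00 c0) = 0xc000
  op=0xc000>>12=0xc ⇒ bz (J)
  [11:0] imm=0 = #0
@+02  little-endian(d8 4c) = 0x4cd8
  op=0x4cd8>>12=0x4 ⇒ adi (RI)
  [11:10] rd=3 = R3
  [9:0] imm=216 = #216

bz #0; adi R3, #216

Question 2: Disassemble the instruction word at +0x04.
bz #-4

off 0x04: read fc cf as little → 0xcffc
  op=0xcffc>>12=0xc ⇒ bz (J)
  imm@[11:0]=0xffc (s12→-4) ⇒ #-4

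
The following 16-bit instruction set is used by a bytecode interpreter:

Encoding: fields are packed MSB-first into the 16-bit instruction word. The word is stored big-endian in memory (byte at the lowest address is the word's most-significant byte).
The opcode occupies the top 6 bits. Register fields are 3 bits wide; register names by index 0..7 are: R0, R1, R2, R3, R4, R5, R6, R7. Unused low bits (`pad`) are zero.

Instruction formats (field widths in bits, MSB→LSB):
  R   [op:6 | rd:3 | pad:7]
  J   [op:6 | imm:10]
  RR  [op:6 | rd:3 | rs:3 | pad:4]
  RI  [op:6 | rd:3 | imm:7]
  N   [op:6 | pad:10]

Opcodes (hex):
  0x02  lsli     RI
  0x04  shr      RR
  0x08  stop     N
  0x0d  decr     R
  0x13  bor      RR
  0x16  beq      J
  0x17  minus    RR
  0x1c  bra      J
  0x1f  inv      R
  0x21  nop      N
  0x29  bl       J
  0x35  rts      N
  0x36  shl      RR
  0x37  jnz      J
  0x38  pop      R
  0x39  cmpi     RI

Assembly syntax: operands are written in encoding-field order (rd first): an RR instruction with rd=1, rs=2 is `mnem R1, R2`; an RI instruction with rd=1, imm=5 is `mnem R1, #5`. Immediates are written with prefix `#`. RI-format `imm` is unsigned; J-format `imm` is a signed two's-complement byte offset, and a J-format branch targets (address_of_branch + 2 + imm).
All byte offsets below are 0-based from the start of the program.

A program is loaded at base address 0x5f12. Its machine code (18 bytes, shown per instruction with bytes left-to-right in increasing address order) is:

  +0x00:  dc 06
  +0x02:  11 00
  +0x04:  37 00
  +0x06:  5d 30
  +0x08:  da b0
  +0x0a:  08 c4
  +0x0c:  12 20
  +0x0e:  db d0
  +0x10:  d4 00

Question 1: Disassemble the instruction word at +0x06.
[06] 5d 30 → 0x5d30
  opcode bits[15:10]=0x17: minus/RR
  rd@[9:7]=0x2 ⇒ R2
  rs@[6:4]=0x3 ⇒ R3

minus R2, R3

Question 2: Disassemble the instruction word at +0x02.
[02] 11 00 → 0x1100
  opcode bits[15:10]=0x4: shr/RR
  [9:7] rd=2 = R2
  [6:4] rs=0 = R0

shr R2, R0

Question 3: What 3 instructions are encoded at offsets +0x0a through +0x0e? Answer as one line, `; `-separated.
@+0a  big-endian(08 c4) = 0x08c4
  opcode bits[15:10]=0x2: lsli/RI
  rd: (w>>7)&0x7=0x1 → R1
  imm: (w>>0)&0x7f=0x44 → #68
@+0c  big-endian(12 20) = 0x1220
  opcode bits[15:10]=0x4: shr/RR
  rd: (w>>7)&0x7=0x4 → R4
  rs: (w>>4)&0x7=0x2 → R2
@+0e  big-endian(db d0) = 0xdbd0
  opcode bits[15:10]=0x36: shl/RR
  rd: (w>>7)&0x7=0x7 → R7
  rs: (w>>4)&0x7=0x5 → R5

lsli R1, #68; shr R4, R2; shl R7, R5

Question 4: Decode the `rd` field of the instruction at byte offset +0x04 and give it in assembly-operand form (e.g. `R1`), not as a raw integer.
R6

[04] 37 00 → 0x3700
  op=0x3700>>10=0xd ⇒ decr (R)
  rd: (w>>7)&0x7=0x6 → R6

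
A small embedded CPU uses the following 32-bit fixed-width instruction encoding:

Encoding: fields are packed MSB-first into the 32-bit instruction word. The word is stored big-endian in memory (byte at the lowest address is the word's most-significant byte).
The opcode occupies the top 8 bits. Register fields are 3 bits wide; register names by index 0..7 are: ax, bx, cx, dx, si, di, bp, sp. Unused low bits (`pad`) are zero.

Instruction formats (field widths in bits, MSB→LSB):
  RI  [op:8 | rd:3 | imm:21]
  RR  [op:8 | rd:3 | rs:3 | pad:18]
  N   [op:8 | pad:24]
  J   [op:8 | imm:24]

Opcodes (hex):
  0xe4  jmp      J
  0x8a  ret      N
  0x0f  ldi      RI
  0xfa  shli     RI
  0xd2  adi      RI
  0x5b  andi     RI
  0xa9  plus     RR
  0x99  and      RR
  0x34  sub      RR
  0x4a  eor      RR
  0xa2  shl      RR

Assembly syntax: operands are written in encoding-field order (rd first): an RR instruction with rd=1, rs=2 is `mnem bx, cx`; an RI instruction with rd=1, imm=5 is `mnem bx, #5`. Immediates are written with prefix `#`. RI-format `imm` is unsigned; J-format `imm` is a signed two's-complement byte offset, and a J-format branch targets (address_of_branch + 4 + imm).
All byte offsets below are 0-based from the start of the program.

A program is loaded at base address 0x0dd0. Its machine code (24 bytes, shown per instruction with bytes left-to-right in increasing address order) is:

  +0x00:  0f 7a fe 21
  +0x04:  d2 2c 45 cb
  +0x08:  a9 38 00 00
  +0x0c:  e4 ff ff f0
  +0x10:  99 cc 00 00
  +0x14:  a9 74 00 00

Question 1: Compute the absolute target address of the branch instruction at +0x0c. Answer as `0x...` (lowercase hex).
off 0x0c: read e4 ff ff f0 as big → 0xe4fffff0
  opcode bits[31:24]=0xe4: jmp/J
  imm: (w>>0)&0xffffff=0xfffff0 (s24→-16) → #-16
  target = base 0x0dd0 + off 0x0c + 4 + imm -16 = 0x0dd0

0x0dd0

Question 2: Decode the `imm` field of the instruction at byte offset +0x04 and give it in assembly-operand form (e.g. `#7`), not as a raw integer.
#804299

@+04  big-endian(d2 2c 45 cb) = 0xd22c45cb
  opcode bits[31:24]=0xd2: adi/RI
  [23:21] rd=1 = bx
  [20:0] imm=804299 = #804299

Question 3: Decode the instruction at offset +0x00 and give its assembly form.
ldi dx, #1768993

@+00  big-endian(0f 7a fe 21) = 0x0f7afe21
  top 8b → 0xf → ldi [RI]
  rd@[23:21]=0x3 ⇒ dx
  imm@[20:0]=0x1afe21 ⇒ #1768993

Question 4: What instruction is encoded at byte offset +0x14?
plus dx, di

[14] a9 74 00 00 → 0xa9740000
  opcode bits[31:24]=0xa9: plus/RR
  rd: (w>>21)&0x7=0x3 → dx
  rs: (w>>18)&0x7=0x5 → di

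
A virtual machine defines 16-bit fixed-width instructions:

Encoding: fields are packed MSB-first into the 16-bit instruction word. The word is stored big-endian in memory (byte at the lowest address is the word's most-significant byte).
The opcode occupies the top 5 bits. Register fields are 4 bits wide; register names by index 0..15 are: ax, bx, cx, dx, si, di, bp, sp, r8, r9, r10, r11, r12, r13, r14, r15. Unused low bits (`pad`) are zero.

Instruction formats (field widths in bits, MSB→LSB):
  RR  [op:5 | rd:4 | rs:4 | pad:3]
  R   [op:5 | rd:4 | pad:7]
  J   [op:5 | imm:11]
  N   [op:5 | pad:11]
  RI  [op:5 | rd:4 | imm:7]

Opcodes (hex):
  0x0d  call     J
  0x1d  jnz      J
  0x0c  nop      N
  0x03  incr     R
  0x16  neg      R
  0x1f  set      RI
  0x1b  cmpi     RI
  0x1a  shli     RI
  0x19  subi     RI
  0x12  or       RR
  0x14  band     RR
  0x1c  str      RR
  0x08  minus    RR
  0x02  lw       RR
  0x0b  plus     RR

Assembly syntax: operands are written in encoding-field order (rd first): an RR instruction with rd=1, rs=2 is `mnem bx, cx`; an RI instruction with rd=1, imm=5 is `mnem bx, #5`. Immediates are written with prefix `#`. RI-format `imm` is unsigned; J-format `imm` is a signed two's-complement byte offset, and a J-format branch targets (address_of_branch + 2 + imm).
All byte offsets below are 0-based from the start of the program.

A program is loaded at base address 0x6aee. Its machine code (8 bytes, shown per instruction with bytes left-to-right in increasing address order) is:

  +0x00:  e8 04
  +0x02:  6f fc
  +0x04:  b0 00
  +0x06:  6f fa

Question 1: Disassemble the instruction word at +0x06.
call #-6

off 0x06: read 6f fa as big → 0x6ffa
  top 5b → 0xd → call [J]
  imm@[10:0]=0x7fa (s11→-6) ⇒ #-6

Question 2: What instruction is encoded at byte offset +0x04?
neg ax

+0x04: b0 00 ⇒ word 0xb000 (big)
  op=0xb000>>11=0x16 ⇒ neg (R)
  rd: (w>>7)&0xf=0x0 → ax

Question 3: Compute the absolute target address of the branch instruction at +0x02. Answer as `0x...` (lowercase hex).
0x6aee

[02] 6f fc → 0x6ffc
  op=0x6ffc>>11=0xd ⇒ call (J)
  [10:0] imm=2044 (s11→-4) = #-4
  target = base 0x6aee + off 0x02 + 2 + imm -4 = 0x6aee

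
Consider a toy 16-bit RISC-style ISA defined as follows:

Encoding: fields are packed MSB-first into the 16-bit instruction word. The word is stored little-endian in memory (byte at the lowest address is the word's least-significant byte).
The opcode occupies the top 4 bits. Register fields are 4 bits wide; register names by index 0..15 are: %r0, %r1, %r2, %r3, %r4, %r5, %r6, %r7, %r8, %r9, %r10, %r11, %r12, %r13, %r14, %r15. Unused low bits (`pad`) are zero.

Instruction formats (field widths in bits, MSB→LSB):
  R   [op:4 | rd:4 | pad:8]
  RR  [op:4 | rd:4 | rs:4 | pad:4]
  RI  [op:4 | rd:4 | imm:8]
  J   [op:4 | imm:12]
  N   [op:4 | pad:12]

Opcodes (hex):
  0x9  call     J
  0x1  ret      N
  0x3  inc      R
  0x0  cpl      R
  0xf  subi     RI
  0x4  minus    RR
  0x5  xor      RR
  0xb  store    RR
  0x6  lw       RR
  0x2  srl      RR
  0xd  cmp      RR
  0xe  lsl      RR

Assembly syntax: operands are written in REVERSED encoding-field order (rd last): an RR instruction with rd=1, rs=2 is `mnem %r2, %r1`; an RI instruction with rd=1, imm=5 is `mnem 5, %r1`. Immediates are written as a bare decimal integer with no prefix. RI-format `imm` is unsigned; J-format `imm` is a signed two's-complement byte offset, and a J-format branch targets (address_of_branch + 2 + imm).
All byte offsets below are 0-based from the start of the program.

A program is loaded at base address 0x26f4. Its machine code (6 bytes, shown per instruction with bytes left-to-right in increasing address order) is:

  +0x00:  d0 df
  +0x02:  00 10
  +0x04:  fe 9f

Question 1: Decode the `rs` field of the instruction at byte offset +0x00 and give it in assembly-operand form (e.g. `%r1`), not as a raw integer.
+0x00: d0 df ⇒ word 0xdfd0 (little)
  top 4b → 0xd → cmp [RR]
  rd@[11:8]=0xf ⇒ %r15
  rs@[7:4]=0xd ⇒ %r13

%r13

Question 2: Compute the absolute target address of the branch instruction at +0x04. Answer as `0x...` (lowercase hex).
0x26f8

@+04  little-endian(fe 9f) = 0x9ffe
  top 4b → 0x9 → call [J]
  imm: (w>>0)&0xfff=0xffe (s12→-2) → -2
  target = base 0x26f4 + off 0x04 + 2 + imm -2 = 0x26f8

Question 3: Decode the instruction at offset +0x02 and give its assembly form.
ret

@+02  little-endian(00 10) = 0x1000
  top 4b → 0x1 → ret [N]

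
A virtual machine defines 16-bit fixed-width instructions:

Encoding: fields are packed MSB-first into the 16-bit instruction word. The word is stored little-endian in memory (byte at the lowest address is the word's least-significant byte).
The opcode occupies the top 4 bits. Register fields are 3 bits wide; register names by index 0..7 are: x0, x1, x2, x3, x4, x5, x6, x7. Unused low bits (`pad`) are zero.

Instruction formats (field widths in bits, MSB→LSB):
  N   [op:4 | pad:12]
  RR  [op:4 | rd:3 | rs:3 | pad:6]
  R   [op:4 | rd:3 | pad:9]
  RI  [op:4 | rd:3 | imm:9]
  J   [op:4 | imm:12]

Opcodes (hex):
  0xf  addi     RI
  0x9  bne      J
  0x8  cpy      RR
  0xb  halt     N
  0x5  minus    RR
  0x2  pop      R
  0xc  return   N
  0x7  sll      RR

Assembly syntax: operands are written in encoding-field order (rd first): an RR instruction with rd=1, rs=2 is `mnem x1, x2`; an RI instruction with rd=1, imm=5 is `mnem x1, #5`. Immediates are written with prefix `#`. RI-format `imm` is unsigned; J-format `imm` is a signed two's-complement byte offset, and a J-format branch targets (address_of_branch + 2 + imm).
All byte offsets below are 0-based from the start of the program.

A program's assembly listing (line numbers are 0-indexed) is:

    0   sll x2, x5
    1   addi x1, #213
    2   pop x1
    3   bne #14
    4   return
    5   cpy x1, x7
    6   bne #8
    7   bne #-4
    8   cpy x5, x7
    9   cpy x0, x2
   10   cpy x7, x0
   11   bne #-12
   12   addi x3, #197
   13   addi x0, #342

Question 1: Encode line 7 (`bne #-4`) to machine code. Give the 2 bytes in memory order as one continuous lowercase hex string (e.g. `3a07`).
fc9f

L7: bne op=0x9:4|imm=-4:12 ⇒ 0x9ffc ⇒ little fc 9f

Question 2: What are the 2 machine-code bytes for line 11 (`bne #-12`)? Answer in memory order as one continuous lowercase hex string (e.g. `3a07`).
11. bne fields op=0x9:4|imm=-12:12 → word 9ff4h → f4 9f

f49f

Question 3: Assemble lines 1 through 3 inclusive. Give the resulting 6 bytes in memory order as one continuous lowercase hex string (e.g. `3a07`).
d5f200220e90

1. addi fields op=0xf:4|rd=1:3|imm=213:9 → word f2d5h → d5 f2
2. pop fields op=0x2:4|rd=1:3|pad=0:9 → word 2200h → 00 22
3. bne fields op=0x9:4|imm=14:12 → word 900eh → 0e 90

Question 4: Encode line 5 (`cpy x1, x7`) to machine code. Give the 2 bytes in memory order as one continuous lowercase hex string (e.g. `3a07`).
c083

L5: cpy op=0x8:4|rd=1:3|rs=7:3|pad=0:6 ⇒ 0x83c0 ⇒ little c0 83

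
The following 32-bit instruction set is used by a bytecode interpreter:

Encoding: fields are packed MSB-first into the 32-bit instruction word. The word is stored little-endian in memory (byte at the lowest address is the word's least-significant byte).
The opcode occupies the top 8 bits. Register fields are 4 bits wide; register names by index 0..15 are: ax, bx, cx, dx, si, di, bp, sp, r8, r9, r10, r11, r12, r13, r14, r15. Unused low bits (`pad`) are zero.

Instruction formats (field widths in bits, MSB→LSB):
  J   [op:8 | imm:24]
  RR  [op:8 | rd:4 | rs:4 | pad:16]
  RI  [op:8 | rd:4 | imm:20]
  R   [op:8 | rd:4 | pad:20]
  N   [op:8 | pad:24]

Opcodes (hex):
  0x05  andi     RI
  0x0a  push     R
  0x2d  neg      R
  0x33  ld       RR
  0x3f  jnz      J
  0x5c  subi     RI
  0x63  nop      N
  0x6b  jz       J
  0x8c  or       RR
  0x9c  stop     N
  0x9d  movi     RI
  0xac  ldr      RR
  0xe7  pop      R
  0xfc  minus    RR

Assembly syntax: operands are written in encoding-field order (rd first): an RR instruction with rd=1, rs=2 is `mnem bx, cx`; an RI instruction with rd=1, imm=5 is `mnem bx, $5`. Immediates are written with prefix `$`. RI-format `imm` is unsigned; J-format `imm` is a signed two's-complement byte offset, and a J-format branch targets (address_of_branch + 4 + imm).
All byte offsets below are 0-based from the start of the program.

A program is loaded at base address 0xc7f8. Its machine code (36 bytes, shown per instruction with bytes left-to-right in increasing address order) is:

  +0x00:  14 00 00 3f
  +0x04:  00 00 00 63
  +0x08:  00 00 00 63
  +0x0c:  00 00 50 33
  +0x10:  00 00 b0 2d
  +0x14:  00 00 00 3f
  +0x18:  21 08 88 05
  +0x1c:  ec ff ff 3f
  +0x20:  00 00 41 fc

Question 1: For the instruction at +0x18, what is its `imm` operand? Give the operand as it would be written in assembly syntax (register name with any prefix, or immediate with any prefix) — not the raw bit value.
off 0x18: read 21 08 88 05 as little → 0x05880821
  op=0x05880821>>24=0x5 ⇒ andi (RI)
  rd: (w>>20)&0xf=0x8 → r8
  imm: (w>>0)&0xfffff=0x80821 → $526369

$526369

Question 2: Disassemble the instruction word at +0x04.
off 0x04: read 00 00 00 63 as little → 0x63000000
  op=0x63000000>>24=0x63 ⇒ nop (N)

nop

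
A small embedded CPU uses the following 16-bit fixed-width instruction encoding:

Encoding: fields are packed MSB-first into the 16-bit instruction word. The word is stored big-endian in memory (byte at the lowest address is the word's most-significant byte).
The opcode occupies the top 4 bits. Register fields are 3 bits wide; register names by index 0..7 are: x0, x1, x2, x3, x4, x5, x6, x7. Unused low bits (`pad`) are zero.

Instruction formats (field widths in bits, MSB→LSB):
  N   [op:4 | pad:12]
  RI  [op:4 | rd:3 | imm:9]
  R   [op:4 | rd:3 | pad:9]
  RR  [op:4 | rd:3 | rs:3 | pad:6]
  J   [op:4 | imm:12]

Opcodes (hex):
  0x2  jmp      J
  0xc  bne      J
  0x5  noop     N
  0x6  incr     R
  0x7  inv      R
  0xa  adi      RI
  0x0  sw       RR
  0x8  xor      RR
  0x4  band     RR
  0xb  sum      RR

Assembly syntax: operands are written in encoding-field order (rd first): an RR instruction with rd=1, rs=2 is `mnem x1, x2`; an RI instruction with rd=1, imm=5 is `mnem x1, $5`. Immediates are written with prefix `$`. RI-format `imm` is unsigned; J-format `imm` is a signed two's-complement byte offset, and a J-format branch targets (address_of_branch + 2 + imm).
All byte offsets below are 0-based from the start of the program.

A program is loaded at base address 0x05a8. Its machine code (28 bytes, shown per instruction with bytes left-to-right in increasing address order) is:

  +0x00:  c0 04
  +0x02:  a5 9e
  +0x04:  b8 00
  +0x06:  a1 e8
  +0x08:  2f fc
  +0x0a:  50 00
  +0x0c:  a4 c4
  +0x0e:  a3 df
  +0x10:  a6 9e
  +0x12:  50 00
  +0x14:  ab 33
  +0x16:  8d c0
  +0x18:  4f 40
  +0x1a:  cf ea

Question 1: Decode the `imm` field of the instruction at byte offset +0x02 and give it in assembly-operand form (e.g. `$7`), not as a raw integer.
+0x02: a5 9e ⇒ word 0xa59e (big)
  top 4b → 0xa → adi [RI]
  rd: (w>>9)&0x7=0x2 → x2
  imm: (w>>0)&0x1ff=0x19e → $414

$414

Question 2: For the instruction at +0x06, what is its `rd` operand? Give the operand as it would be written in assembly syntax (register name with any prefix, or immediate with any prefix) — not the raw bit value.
off 0x06: read a1 e8 as big → 0xa1e8
  opcode bits[15:12]=0xa: adi/RI
  rd: (w>>9)&0x7=0x0 → x0
  imm: (w>>0)&0x1ff=0x1e8 → $488

x0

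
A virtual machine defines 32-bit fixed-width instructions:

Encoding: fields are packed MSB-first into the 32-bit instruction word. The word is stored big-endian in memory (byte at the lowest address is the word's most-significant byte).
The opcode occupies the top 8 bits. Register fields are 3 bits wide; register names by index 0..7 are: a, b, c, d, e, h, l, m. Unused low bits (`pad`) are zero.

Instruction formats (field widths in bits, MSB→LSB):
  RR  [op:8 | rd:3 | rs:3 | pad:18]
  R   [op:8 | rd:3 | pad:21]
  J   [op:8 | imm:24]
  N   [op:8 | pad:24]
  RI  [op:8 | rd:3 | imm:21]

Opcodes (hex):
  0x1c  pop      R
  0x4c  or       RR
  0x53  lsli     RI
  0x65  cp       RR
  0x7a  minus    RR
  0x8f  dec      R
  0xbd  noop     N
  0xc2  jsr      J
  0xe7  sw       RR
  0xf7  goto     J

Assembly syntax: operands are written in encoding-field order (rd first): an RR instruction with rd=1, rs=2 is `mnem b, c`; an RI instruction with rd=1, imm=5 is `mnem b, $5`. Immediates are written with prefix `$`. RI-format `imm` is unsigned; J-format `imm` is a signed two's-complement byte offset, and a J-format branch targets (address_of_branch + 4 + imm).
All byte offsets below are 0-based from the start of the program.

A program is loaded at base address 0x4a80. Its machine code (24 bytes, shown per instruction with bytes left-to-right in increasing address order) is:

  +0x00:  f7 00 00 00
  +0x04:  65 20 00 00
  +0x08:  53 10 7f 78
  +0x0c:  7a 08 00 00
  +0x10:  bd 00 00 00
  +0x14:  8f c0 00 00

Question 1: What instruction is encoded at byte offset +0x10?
+0x10: bd 00 00 00 ⇒ word 0xbd000000 (big)
  op=0xbd000000>>24=0xbd ⇒ noop (N)

noop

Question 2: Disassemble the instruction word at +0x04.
cp b, a

off 0x04: read 65 20 00 00 as big → 0x65200000
  top 8b → 0x65 → cp [RR]
  rd@[23:21]=0x1 ⇒ b
  rs@[20:18]=0x0 ⇒ a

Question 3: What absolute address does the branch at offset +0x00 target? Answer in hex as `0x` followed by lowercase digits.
+0x00: f7 00 00 00 ⇒ word 0xf7000000 (big)
  top 8b → 0xf7 → goto [J]
  imm@[23:0]=0x0 ⇒ $0
  target = base 0x4a80 + off 0x00 + 4 + imm 0 = 0x4a84

0x4a84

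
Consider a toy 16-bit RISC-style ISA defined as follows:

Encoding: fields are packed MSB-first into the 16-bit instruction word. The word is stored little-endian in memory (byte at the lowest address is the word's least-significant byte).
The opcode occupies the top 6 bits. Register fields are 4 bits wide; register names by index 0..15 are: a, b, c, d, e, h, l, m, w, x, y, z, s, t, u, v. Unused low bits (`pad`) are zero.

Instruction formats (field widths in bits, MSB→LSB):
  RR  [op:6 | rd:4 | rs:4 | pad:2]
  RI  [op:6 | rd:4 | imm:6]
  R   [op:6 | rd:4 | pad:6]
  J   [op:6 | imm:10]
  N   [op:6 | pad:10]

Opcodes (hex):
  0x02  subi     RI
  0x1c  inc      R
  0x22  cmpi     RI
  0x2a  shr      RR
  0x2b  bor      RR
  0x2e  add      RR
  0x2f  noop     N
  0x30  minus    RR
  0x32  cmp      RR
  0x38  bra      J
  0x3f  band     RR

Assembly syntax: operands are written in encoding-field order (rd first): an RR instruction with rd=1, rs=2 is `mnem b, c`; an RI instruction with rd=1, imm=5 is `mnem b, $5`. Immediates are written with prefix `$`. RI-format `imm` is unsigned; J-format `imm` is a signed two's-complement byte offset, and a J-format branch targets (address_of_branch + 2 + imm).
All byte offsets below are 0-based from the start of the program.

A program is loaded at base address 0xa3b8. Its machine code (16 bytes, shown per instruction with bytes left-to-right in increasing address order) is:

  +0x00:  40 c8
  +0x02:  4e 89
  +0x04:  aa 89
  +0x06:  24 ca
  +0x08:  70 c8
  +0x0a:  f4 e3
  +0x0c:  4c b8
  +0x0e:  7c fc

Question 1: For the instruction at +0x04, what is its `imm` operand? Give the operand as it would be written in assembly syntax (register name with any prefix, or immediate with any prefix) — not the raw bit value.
[04] aa 89 → 0x89aa
  op=0x89aa>>10=0x22 ⇒ cmpi (RI)
  rd: (w>>6)&0xf=0x6 → l
  imm: (w>>0)&0x3f=0x2a → $42

$42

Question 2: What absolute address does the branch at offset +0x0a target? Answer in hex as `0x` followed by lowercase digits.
0xa3b8

@+0a  little-endian(f4 e3) = 0xe3f4
  top 6b → 0x38 → bra [J]
  imm@[9:0]=0x3f4 (s10→-12) ⇒ $-12
  target = base 0xa3b8 + off 0x0a + 2 + imm -12 = 0xa3b8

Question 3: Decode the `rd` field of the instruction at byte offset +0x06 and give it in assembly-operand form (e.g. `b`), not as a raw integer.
w

off 0x06: read 24 ca as little → 0xca24
  top 6b → 0x32 → cmp [RR]
  [9:6] rd=8 = w
  [5:2] rs=9 = x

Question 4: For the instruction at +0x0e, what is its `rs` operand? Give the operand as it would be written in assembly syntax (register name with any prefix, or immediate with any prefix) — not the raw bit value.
v

off 0x0e: read 7c fc as little → 0xfc7c
  top 6b → 0x3f → band [RR]
  [9:6] rd=1 = b
  [5:2] rs=15 = v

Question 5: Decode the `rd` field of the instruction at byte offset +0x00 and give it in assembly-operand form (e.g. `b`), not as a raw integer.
@+00  little-endian(40 c8) = 0xc840
  top 6b → 0x32 → cmp [RR]
  [9:6] rd=1 = b
  [5:2] rs=0 = a

b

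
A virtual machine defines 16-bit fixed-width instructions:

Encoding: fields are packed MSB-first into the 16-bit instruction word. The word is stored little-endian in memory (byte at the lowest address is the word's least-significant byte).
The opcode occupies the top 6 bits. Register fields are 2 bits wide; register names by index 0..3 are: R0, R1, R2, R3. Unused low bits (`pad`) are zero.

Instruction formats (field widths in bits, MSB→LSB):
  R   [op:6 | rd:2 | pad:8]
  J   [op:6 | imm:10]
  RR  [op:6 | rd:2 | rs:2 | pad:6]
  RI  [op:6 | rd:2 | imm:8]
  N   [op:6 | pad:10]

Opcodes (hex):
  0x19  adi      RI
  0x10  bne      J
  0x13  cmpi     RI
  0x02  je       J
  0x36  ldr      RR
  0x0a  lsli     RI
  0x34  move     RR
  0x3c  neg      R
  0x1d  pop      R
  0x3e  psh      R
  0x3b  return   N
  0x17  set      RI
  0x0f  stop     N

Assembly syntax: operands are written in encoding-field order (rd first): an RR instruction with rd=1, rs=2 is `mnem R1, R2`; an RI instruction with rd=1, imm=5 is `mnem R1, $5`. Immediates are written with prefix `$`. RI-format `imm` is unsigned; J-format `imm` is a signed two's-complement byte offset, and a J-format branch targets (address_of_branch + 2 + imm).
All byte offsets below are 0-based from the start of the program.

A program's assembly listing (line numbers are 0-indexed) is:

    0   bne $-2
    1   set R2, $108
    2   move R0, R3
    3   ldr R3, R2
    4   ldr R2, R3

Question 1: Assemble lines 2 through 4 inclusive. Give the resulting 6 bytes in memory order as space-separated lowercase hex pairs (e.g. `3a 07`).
line 2 (move): pack op=0x34:6|rd=0:2|rs=3:2|pad=0:6 = 0xd0c0; little→ c0 d0
line 3 (ldr): pack op=0x36:6|rd=3:2|rs=2:2|pad=0:6 = 0xdb80; little→ 80 db
line 4 (ldr): pack op=0x36:6|rd=2:2|rs=3:2|pad=0:6 = 0xdac0; little→ c0 da

c0 d0 80 db c0 da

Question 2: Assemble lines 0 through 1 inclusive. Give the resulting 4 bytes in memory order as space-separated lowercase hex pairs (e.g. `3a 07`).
fe 43 6c 5e

L0: bne op=0x10:6|imm=-2:10 ⇒ 0x43fe ⇒ little fe 43
L1: set op=0x17:6|rd=2:2|imm=108:8 ⇒ 0x5e6c ⇒ little 6c 5e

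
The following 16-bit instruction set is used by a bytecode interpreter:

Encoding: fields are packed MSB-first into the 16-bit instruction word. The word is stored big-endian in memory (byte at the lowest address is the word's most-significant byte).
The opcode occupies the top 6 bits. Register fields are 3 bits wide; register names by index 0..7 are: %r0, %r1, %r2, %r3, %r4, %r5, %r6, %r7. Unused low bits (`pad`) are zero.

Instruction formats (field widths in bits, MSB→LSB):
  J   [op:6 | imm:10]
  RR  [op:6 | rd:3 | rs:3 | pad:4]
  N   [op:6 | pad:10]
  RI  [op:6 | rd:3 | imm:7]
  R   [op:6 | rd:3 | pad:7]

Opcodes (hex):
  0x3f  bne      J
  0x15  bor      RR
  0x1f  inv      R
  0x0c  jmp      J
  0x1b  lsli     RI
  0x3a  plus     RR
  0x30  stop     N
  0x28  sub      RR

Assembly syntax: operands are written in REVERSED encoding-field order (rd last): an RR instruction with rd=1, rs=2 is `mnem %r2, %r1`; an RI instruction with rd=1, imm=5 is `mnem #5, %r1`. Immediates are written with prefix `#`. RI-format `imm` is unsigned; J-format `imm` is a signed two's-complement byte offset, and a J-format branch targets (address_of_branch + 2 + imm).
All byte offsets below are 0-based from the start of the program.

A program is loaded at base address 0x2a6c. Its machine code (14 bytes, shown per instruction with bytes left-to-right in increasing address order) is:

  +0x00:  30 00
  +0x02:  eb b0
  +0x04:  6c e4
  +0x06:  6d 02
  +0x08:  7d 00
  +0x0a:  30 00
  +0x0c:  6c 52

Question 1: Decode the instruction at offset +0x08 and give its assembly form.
inv %r2

+0x08: 7d 00 ⇒ word 0x7d00 (big)
  opcode bits[15:10]=0x1f: inv/R
  [9:7] rd=2 = %r2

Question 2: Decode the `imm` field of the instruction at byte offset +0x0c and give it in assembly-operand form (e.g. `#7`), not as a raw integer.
#82

@+0c  big-endian(6c 52) = 0x6c52
  top 6b → 0x1b → lsli [RI]
  rd: (w>>7)&0x7=0x0 → %r0
  imm: (w>>0)&0x7f=0x52 → #82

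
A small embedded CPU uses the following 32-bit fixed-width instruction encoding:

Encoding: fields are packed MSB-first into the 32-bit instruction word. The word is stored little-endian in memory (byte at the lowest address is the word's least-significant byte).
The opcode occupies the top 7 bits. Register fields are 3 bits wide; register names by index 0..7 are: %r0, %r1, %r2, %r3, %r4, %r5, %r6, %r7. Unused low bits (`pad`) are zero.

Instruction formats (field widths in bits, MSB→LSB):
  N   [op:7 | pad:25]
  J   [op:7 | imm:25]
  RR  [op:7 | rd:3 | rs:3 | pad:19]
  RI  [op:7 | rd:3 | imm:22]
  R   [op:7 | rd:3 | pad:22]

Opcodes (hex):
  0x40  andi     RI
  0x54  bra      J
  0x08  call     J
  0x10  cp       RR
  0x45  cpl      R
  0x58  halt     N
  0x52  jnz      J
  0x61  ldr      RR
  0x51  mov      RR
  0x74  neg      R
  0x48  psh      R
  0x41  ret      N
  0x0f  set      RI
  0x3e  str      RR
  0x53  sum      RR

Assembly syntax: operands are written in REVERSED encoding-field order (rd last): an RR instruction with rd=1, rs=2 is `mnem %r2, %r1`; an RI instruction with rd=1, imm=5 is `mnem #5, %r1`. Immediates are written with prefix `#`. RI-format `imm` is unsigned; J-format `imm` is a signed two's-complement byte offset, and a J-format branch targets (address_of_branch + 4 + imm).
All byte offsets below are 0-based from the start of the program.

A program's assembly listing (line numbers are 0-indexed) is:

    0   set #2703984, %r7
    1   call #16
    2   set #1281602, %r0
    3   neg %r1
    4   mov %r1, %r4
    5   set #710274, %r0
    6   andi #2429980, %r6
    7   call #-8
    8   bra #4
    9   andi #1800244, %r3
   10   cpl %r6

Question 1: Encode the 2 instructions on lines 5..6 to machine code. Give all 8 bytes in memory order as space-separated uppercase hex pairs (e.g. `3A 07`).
L5: set op=0xf:7|rd=0:3|imm=710274:22 ⇒ 0x1e0ad682 ⇒ little 82 d6 0a 1e
L6: andi op=0x40:7|rd=6:3|imm=2429980:22 ⇒ 0x81a5141c ⇒ little 1c 14 a5 81

82 D6 0A 1E 1C 14 A5 81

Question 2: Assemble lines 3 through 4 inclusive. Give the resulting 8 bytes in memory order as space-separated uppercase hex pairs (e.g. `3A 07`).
00 00 40 E8 00 00 08 A3

L3: neg op=0x74:7|rd=1:3|pad=0:22 ⇒ 0xe8400000 ⇒ little 00 00 40 e8
L4: mov op=0x51:7|rd=4:3|rs=1:3|pad=0:19 ⇒ 0xa3080000 ⇒ little 00 00 08 a3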